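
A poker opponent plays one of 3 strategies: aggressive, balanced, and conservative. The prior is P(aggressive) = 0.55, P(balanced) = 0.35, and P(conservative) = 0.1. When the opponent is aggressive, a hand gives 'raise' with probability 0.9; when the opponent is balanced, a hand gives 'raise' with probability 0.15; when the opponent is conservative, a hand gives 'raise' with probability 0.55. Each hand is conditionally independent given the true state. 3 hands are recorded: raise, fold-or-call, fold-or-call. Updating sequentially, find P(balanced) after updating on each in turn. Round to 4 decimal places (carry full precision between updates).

0.7022

After 'raise': normaliser = 0.9·0.5500 + 0.15·0.3500 + 0.55·0.1000; P(aggressive) ≈ 0.8216, P(balanced) ≈ 0.0871, P(conservative) ≈ 0.0913
After 'fold-or-call': normaliser = 0.1·0.8216 + 0.85·0.0871 + 0.45·0.0913; P(aggressive) ≈ 0.4164, P(balanced) ≈ 0.3754, P(conservative) ≈ 0.2082
After 'fold-or-call': normaliser = 0.1·0.4164 + 0.85·0.3754 + 0.45·0.2082; P(aggressive) ≈ 0.0916, P(balanced) ≈ 0.7022, P(conservative) ≈ 0.2062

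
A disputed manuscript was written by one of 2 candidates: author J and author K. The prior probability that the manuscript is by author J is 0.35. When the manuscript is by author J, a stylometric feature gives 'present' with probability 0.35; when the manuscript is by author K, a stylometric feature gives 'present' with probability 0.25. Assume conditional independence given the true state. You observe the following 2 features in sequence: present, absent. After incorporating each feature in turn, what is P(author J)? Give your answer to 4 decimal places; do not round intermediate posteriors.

Each posterior becomes the prior for the next update.
After 'present': P(author J) = 0.35·0.3500 / (0.35·0.3500 + 0.25·0.6500) ≈ 0.4298
After 'absent': P(author J) = 0.65·0.4298 / (0.65·0.4298 + 0.75·0.5702) ≈ 0.3952

0.3952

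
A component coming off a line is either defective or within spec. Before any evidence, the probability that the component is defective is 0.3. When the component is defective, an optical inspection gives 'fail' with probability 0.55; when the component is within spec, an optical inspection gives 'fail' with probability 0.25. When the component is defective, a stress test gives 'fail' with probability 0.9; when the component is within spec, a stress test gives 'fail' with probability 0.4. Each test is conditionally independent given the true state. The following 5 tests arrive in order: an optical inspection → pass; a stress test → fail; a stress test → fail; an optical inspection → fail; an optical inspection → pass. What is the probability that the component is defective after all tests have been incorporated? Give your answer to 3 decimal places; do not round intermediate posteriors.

Each posterior becomes the prior for the next update.
After an optical inspection='pass': P(defective) = 0.45·0.3000 / (0.45·0.3000 + 0.75·0.7000) ≈ 0.2045
After a stress test='fail': P(defective) = 0.9·0.2045 / (0.9·0.2045 + 0.4·0.7955) ≈ 0.3665
After a stress test='fail': P(defective) = 0.9·0.3665 / (0.9·0.3665 + 0.4·0.6335) ≈ 0.5656
After an optical inspection='fail': P(defective) = 0.55·0.5656 / (0.55·0.5656 + 0.25·0.4344) ≈ 0.7412
After an optical inspection='pass': P(defective) = 0.45·0.7412 / (0.45·0.7412 + 0.75·0.2588) ≈ 0.6321

0.632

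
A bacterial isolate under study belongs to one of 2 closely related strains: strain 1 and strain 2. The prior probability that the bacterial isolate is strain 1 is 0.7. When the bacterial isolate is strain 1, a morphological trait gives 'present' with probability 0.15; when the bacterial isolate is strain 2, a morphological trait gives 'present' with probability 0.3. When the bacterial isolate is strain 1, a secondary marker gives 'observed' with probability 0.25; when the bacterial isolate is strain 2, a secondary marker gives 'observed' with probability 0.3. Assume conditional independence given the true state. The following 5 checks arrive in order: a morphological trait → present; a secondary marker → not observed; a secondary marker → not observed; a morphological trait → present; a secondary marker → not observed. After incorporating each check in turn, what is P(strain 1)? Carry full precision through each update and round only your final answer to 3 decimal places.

After a morphological trait='present': P(strain 1) = 0.15·0.7000 / (0.15·0.7000 + 0.3·0.3000) ≈ 0.5385
After a secondary marker='not observed': P(strain 1) = 0.75·0.5385 / (0.75·0.5385 + 0.7·0.4615) ≈ 0.5556
After a secondary marker='not observed': P(strain 1) = 0.75·0.5556 / (0.75·0.5556 + 0.7·0.4444) ≈ 0.5725
After a morphological trait='present': P(strain 1) = 0.15·0.5725 / (0.15·0.5725 + 0.3·0.4275) ≈ 0.4011
After a secondary marker='not observed': P(strain 1) = 0.75·0.4011 / (0.75·0.4011 + 0.7·0.5989) ≈ 0.4177

0.418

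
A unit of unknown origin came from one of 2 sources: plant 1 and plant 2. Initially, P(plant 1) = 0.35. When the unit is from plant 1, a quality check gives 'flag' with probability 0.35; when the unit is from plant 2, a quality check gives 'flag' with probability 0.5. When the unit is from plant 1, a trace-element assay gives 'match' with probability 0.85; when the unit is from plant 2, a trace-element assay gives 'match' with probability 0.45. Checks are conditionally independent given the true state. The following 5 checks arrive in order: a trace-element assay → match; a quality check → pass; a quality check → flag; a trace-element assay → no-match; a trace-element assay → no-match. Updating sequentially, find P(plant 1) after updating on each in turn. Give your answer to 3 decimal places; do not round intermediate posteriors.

After a trace-element assay='match': P(plant 1) = 0.85·0.3500 / (0.85·0.3500 + 0.45·0.6500) ≈ 0.5042
After a quality check='pass': P(plant 1) = 0.65·0.5042 / (0.65·0.5042 + 0.5·0.4958) ≈ 0.5694
After a quality check='flag': P(plant 1) = 0.35·0.5694 / (0.35·0.5694 + 0.5·0.4306) ≈ 0.4807
After a trace-element assay='no-match': P(plant 1) = 0.15·0.4807 / (0.15·0.4807 + 0.55·0.5193) ≈ 0.2015
After a trace-element assay='no-match': P(plant 1) = 0.15·0.2015 / (0.15·0.2015 + 0.55·0.7985) ≈ 0.0644

0.064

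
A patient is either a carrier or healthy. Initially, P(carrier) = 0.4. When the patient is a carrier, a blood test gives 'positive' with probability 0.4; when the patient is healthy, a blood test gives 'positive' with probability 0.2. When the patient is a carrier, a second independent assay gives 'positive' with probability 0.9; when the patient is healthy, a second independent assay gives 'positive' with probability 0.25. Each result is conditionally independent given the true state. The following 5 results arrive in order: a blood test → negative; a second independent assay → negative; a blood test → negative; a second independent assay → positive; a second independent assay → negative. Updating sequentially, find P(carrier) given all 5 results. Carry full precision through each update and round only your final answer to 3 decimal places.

After a blood test='negative': P(carrier) = 0.6·0.4000 / (0.6·0.4000 + 0.8·0.6000) ≈ 0.3333
After a second independent assay='negative': P(carrier) = 0.1·0.3333 / (0.1·0.3333 + 0.75·0.6667) ≈ 0.0625
After a blood test='negative': P(carrier) = 0.6·0.0625 / (0.6·0.0625 + 0.8·0.9375) ≈ 0.0476
After a second independent assay='positive': P(carrier) = 0.9·0.0476 / (0.9·0.0476 + 0.25·0.9524) ≈ 0.1525
After a second independent assay='negative': P(carrier) = 0.1·0.1525 / (0.1·0.1525 + 0.75·0.8475) ≈ 0.0234

0.023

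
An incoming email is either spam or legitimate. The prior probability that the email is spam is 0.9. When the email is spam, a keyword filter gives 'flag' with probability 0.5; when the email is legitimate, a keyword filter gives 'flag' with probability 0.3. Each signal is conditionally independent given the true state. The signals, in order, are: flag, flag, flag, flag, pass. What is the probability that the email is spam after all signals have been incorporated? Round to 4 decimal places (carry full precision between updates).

0.9802

After 'flag': P(spam) = 0.5·0.9000 / (0.5·0.9000 + 0.3·0.1000) ≈ 0.9375
After 'flag': P(spam) = 0.5·0.9375 / (0.5·0.9375 + 0.3·0.0625) ≈ 0.9615
After 'flag': P(spam) = 0.5·0.9615 / (0.5·0.9615 + 0.3·0.0385) ≈ 0.9766
After 'flag': P(spam) = 0.5·0.9766 / (0.5·0.9766 + 0.3·0.0234) ≈ 0.9858
After 'pass': P(spam) = 0.5·0.9858 / (0.5·0.9858 + 0.7·0.0142) ≈ 0.9802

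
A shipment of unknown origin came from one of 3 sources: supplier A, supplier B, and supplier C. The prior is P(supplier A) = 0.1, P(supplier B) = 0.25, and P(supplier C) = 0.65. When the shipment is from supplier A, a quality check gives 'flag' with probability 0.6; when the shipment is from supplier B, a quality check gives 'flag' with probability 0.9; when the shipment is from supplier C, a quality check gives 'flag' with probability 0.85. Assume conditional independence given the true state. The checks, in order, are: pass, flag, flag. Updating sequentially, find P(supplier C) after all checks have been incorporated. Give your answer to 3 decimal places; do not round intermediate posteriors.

After 'pass': normaliser = 0.4·0.1000 + 0.1·0.2500 + 0.15·0.6500; P(supplier A) ≈ 0.2462, P(supplier B) ≈ 0.1538, P(supplier C) ≈ 0.6000
After 'flag': normaliser = 0.6·0.2462 + 0.9·0.1538 + 0.85·0.6000; P(supplier A) ≈ 0.1855, P(supplier B) ≈ 0.1739, P(supplier C) ≈ 0.6406
After 'flag': normaliser = 0.6·0.1855 + 0.9·0.1739 + 0.85·0.6406; P(supplier A) ≈ 0.1370, P(supplier B) ≈ 0.1927, P(supplier C) ≈ 0.6703

0.670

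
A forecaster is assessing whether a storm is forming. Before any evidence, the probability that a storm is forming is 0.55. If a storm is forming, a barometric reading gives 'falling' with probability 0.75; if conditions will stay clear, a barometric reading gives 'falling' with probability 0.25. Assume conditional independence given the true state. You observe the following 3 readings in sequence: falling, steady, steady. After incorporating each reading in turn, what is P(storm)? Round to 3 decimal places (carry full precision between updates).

Apply Bayes' rule sequentially, carrying P(storm) forward.
After 'falling': P(storm) = 0.75·0.5500 / (0.75·0.5500 + 0.25·0.4500) ≈ 0.7857
After 'steady': P(storm) = 0.25·0.7857 / (0.25·0.7857 + 0.75·0.2143) ≈ 0.5500
After 'steady': P(storm) = 0.25·0.5500 / (0.25·0.5500 + 0.75·0.4500) ≈ 0.2895

0.289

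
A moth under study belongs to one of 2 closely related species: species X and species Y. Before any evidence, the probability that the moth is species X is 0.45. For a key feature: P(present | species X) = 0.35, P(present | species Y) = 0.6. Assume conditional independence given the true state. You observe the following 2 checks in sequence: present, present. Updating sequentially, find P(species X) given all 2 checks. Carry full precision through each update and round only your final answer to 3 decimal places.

0.218

After 'present': P(species X) = 0.35·0.4500 / (0.35·0.4500 + 0.6·0.5500) ≈ 0.3231
After 'present': P(species X) = 0.35·0.3231 / (0.35·0.3231 + 0.6·0.6769) ≈ 0.2178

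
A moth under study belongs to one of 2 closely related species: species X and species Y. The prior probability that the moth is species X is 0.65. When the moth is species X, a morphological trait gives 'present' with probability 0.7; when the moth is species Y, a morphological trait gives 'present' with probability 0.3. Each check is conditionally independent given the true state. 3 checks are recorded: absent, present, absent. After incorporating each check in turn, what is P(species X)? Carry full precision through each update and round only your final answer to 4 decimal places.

After 'absent': P(species X) = 0.3·0.6500 / (0.3·0.6500 + 0.7·0.3500) ≈ 0.4432
After 'present': P(species X) = 0.7·0.4432 / (0.7·0.4432 + 0.3·0.5568) ≈ 0.6500
After 'absent': P(species X) = 0.3·0.6500 / (0.3·0.6500 + 0.7·0.3500) ≈ 0.4432

0.4432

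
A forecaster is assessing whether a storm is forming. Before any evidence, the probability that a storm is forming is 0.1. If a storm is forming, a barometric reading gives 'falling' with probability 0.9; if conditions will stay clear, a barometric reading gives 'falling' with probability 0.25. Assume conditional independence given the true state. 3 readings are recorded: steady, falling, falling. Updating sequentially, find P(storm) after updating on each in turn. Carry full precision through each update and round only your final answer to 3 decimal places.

After 'steady': P(storm) = 0.1·0.1000 / (0.1·0.1000 + 0.75·0.9000) ≈ 0.0146
After 'falling': P(storm) = 0.9·0.0146 / (0.9·0.0146 + 0.25·0.9854) ≈ 0.0506
After 'falling': P(storm) = 0.9·0.0506 / (0.9·0.0506 + 0.25·0.9494) ≈ 0.1611

0.161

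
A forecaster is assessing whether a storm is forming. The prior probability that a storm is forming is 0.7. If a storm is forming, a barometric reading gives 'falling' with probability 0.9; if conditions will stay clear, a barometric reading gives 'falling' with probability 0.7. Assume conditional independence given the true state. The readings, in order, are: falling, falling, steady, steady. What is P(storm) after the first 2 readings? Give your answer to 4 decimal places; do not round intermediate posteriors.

Apply Bayes' rule sequentially, carrying P(storm) forward.
After 'falling': P(storm) = 0.9·0.7000 / (0.9·0.7000 + 0.7·0.3000) ≈ 0.7500
After 'falling': P(storm) = 0.9·0.7500 / (0.9·0.7500 + 0.7·0.2500) ≈ 0.7941

0.7941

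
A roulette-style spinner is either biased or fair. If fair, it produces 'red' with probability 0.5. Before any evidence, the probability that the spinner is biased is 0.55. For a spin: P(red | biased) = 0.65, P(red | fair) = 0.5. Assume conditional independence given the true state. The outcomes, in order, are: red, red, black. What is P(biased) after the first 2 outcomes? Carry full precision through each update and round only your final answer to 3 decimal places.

0.674

Apply Bayes' rule sequentially, carrying P(biased) forward.
After 'red': P(biased) = 0.65·0.5500 / (0.65·0.5500 + 0.5·0.4500) ≈ 0.6137
After 'red': P(biased) = 0.65·0.6137 / (0.65·0.6137 + 0.5·0.3863) ≈ 0.6738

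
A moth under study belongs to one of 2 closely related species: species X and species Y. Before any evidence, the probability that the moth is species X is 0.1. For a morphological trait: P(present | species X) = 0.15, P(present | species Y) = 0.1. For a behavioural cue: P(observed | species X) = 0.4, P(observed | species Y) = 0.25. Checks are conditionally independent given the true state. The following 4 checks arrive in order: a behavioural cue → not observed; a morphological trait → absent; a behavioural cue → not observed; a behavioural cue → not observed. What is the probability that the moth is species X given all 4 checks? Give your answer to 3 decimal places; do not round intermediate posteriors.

Each posterior becomes the prior for the next update.
After a behavioural cue='not observed': P(species X) = 0.6·0.1000 / (0.6·0.1000 + 0.75·0.9000) ≈ 0.0816
After a morphological trait='absent': P(species X) = 0.85·0.0816 / (0.85·0.0816 + 0.9·0.9184) ≈ 0.0774
After a behavioural cue='not observed': P(species X) = 0.6·0.0774 / (0.6·0.0774 + 0.75·0.9226) ≈ 0.0629
After a behavioural cue='not observed': P(species X) = 0.6·0.0629 / (0.6·0.0629 + 0.75·0.9371) ≈ 0.0510

0.051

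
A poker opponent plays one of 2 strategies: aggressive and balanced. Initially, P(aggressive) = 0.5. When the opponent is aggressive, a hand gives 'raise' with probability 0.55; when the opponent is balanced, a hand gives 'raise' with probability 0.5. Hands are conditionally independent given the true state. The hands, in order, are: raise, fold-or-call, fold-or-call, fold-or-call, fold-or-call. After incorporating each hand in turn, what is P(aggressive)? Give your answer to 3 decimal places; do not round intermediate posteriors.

0.419

After 'raise': P(aggressive) = 0.55·0.5000 / (0.55·0.5000 + 0.5·0.5000) ≈ 0.5238
After 'fold-or-call': P(aggressive) = 0.45·0.5238 / (0.45·0.5238 + 0.5·0.4762) ≈ 0.4975
After 'fold-or-call': P(aggressive) = 0.45·0.4975 / (0.45·0.4975 + 0.5·0.5025) ≈ 0.4712
After 'fold-or-call': P(aggressive) = 0.45·0.4712 / (0.45·0.4712 + 0.5·0.5288) ≈ 0.4450
After 'fold-or-call': P(aggressive) = 0.45·0.4450 / (0.45·0.4450 + 0.5·0.5550) ≈ 0.4192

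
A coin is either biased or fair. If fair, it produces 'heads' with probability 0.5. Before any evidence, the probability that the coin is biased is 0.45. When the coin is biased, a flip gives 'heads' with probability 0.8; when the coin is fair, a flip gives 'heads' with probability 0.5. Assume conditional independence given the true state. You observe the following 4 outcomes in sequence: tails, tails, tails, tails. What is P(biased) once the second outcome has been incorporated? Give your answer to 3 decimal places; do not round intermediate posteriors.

Apply Bayes' rule sequentially, carrying P(biased) forward.
After 'tails': P(biased) = 0.2·0.4500 / (0.2·0.4500 + 0.5·0.5500) ≈ 0.2466
After 'tails': P(biased) = 0.2·0.2466 / (0.2·0.2466 + 0.5·0.7534) ≈ 0.1158

0.116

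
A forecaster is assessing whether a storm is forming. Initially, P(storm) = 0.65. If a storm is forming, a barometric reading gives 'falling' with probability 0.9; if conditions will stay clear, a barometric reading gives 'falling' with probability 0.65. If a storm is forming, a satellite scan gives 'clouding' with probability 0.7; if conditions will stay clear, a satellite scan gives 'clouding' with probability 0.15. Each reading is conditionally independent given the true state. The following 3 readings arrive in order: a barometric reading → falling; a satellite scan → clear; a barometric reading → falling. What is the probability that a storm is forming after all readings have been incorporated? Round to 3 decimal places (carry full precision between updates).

After a barometric reading='falling': P(storm) = 0.9·0.6500 / (0.9·0.6500 + 0.65·0.3500) ≈ 0.7200
After a satellite scan='clear': P(storm) = 0.3·0.7200 / (0.3·0.7200 + 0.85·0.2800) ≈ 0.4758
After a barometric reading='falling': P(storm) = 0.9·0.4758 / (0.9·0.4758 + 0.65·0.5242) ≈ 0.5569

0.557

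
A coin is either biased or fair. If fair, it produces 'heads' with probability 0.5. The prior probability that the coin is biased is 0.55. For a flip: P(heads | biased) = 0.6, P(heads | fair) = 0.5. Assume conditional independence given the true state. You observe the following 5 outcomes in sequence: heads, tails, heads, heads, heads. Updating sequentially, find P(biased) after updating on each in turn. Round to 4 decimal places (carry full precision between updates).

Apply Bayes' rule sequentially, carrying P(biased) forward.
After 'heads': P(biased) = 0.6·0.5500 / (0.6·0.5500 + 0.5·0.4500) ≈ 0.5946
After 'tails': P(biased) = 0.4·0.5946 / (0.4·0.5946 + 0.5·0.4054) ≈ 0.5399
After 'heads': P(biased) = 0.6·0.5399 / (0.6·0.5399 + 0.5·0.4601) ≈ 0.5847
After 'heads': P(biased) = 0.6·0.5847 / (0.6·0.5847 + 0.5·0.4153) ≈ 0.6282
After 'heads': P(biased) = 0.6·0.6282 / (0.6·0.6282 + 0.5·0.3718) ≈ 0.6697

0.6697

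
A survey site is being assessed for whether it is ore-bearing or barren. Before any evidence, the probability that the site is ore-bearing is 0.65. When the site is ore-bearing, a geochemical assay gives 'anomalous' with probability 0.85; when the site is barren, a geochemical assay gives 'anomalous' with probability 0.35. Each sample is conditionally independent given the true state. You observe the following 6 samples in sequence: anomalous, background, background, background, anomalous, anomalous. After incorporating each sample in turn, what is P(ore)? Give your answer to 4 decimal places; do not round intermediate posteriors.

0.2464

After 'anomalous': P(ore) = 0.85·0.6500 / (0.85·0.6500 + 0.35·0.3500) ≈ 0.8185
After 'background': P(ore) = 0.15·0.8185 / (0.15·0.8185 + 0.65·0.1815) ≈ 0.5100
After 'background': P(ore) = 0.15·0.5100 / (0.15·0.5100 + 0.65·0.4900) ≈ 0.1937
After 'background': P(ore) = 0.15·0.1937 / (0.15·0.1937 + 0.65·0.8063) ≈ 0.0525
After 'anomalous': P(ore) = 0.85·0.0525 / (0.85·0.0525 + 0.35·0.9475) ≈ 0.1186
After 'anomalous': P(ore) = 0.85·0.1186 / (0.85·0.1186 + 0.35·0.8814) ≈ 0.2464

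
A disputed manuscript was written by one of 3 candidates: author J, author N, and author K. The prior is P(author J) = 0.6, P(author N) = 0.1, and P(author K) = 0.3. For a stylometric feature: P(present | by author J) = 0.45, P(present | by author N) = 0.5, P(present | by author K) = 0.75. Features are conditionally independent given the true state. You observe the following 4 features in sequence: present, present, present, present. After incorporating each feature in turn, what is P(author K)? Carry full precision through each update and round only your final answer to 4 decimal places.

0.7547

After 'present': normaliser = 0.45·0.6000 + 0.5·0.1000 + 0.75·0.3000; P(author J) ≈ 0.4954, P(author N) ≈ 0.0917, P(author K) ≈ 0.4128
After 'present': normaliser = 0.45·0.4954 + 0.5·0.0917 + 0.75·0.4128; P(author J) ≈ 0.3854, P(author N) ≈ 0.0793, P(author K) ≈ 0.5353
After 'present': normaliser = 0.45·0.3854 + 0.5·0.0793 + 0.75·0.5353; P(author J) ≈ 0.2822, P(author N) ≈ 0.0645, P(author K) ≈ 0.6533
After 'present': normaliser = 0.45·0.2822 + 0.5·0.0645 + 0.75·0.6533; P(author J) ≈ 0.1956, P(author N) ≈ 0.0497, P(author K) ≈ 0.7547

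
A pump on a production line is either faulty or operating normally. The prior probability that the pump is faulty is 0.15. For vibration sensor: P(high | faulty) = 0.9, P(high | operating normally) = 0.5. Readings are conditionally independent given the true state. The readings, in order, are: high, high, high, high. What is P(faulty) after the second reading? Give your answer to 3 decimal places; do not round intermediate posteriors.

0.364

After 'high': P(faulty) = 0.9·0.1500 / (0.9·0.1500 + 0.5·0.8500) ≈ 0.2411
After 'high': P(faulty) = 0.9·0.2411 / (0.9·0.2411 + 0.5·0.7589) ≈ 0.3638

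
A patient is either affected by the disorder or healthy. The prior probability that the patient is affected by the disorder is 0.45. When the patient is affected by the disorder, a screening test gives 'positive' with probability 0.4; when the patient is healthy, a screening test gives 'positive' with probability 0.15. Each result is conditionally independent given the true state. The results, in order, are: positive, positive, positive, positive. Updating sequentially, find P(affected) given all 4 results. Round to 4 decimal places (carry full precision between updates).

0.9764

After 'positive': P(affected) = 0.4·0.4500 / (0.4·0.4500 + 0.15·0.5500) ≈ 0.6857
After 'positive': P(affected) = 0.4·0.6857 / (0.4·0.6857 + 0.15·0.3143) ≈ 0.8533
After 'positive': P(affected) = 0.4·0.8533 / (0.4·0.8533 + 0.15·0.1467) ≈ 0.9394
After 'positive': P(affected) = 0.4·0.9394 / (0.4·0.9394 + 0.15·0.0606) ≈ 0.9764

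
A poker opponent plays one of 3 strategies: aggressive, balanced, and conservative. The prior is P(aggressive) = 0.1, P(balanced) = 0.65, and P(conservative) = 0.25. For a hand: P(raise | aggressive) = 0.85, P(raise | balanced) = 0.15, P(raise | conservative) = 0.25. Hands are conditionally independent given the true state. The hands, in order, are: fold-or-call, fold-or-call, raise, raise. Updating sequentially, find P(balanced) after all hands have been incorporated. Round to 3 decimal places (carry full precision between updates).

Each posterior becomes the prior for the next update.
After 'fold-or-call': normaliser = 0.15·0.1000 + 0.85·0.6500 + 0.75·0.2500; P(aggressive) ≈ 0.0199, P(balanced) ≈ 0.7318, P(conservative) ≈ 0.2483
After 'fold-or-call': normaliser = 0.15·0.0199 + 0.85·0.7318 + 0.75·0.2483; P(aggressive) ≈ 0.0037, P(balanced) ≈ 0.7667, P(conservative) ≈ 0.2296
After 'raise': normaliser = 0.85·0.0037 + 0.15·0.7667 + 0.25·0.2296; P(aggressive) ≈ 0.0178, P(balanced) ≈ 0.6552, P(conservative) ≈ 0.3270
After 'raise': normaliser = 0.85·0.0178 + 0.15·0.6552 + 0.25·0.3270; P(aggressive) ≈ 0.0775, P(balanced) ≈ 0.5036, P(conservative) ≈ 0.4189

0.504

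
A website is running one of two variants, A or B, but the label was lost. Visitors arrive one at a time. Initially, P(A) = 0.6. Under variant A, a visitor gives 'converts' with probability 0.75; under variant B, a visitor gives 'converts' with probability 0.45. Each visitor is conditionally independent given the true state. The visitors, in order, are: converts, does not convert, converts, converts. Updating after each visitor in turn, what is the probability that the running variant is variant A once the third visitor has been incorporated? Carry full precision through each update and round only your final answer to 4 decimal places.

0.6545

After 'converts': P(A) = 0.75·0.6000 / (0.75·0.6000 + 0.45·0.4000) ≈ 0.7143
After 'does not convert': P(A) = 0.25·0.7143 / (0.25·0.7143 + 0.55·0.2857) ≈ 0.5319
After 'converts': P(A) = 0.75·0.5319 / (0.75·0.5319 + 0.45·0.4681) ≈ 0.6545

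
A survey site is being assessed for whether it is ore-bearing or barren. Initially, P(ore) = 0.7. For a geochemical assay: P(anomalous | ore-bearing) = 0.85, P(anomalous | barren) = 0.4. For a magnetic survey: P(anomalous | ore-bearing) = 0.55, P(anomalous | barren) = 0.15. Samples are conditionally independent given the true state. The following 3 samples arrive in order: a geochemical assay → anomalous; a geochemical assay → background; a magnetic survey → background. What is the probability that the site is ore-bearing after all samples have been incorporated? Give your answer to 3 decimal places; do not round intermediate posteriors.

0.396

After a geochemical assay='anomalous': P(ore) = 0.85·0.7000 / (0.85·0.7000 + 0.4·0.3000) ≈ 0.8322
After a geochemical assay='background': P(ore) = 0.15·0.8322 / (0.15·0.8322 + 0.6·0.1678) ≈ 0.5535
After a magnetic survey='background': P(ore) = 0.45·0.5535 / (0.45·0.5535 + 0.85·0.4465) ≈ 0.3962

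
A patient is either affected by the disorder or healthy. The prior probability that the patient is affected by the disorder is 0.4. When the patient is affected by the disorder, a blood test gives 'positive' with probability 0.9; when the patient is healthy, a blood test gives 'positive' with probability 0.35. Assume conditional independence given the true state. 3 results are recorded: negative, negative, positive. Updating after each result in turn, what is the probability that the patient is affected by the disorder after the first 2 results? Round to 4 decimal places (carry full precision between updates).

After 'negative': P(affected) = 0.1·0.4000 / (0.1·0.4000 + 0.65·0.6000) ≈ 0.0930
After 'negative': P(affected) = 0.1·0.0930 / (0.1·0.0930 + 0.65·0.9070) ≈ 0.0155

0.0155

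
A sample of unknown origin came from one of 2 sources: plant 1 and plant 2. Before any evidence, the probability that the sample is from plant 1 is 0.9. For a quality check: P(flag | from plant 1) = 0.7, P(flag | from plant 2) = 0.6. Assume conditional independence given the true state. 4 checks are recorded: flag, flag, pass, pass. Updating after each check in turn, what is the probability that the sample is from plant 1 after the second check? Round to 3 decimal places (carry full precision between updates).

After 'flag': P(plant 1) = 0.7·0.9000 / (0.7·0.9000 + 0.6·0.1000) ≈ 0.9130
After 'flag': P(plant 1) = 0.7·0.9130 / (0.7·0.9130 + 0.6·0.0870) ≈ 0.9245

0.925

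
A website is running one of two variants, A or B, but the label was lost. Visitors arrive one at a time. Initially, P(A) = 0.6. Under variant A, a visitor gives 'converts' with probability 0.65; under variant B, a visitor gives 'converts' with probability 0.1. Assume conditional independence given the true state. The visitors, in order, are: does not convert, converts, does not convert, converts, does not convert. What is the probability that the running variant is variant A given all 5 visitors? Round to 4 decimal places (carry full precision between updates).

After 'does not convert': P(A) = 0.35·0.6000 / (0.35·0.6000 + 0.9·0.4000) ≈ 0.3684
After 'converts': P(A) = 0.65·0.3684 / (0.65·0.3684 + 0.1·0.6316) ≈ 0.7913
After 'does not convert': P(A) = 0.35·0.7913 / (0.35·0.7913 + 0.9·0.2087) ≈ 0.5959
After 'converts': P(A) = 0.65·0.5959 / (0.65·0.5959 + 0.1·0.4041) ≈ 0.9055
After 'does not convert': P(A) = 0.35·0.9055 / (0.35·0.9055 + 0.9·0.0945) ≈ 0.7885

0.7885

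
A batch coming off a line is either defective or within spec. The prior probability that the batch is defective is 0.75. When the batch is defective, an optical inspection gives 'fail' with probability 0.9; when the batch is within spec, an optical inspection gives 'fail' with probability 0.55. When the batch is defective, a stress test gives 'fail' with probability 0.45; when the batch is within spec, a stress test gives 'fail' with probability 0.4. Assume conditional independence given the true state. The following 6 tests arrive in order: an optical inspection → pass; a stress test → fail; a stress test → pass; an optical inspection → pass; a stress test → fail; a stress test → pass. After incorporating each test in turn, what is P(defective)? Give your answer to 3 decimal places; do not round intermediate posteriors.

0.136

After an optical inspection='pass': P(defective) = 0.1·0.7500 / (0.1·0.7500 + 0.45·0.2500) ≈ 0.4000
After a stress test='fail': P(defective) = 0.45·0.4000 / (0.45·0.4000 + 0.4·0.6000) ≈ 0.4286
After a stress test='pass': P(defective) = 0.55·0.4286 / (0.55·0.4286 + 0.6·0.5714) ≈ 0.4074
After an optical inspection='pass': P(defective) = 0.1·0.4074 / (0.1·0.4074 + 0.45·0.5926) ≈ 0.1325
After a stress test='fail': P(defective) = 0.45·0.1325 / (0.45·0.1325 + 0.4·0.8675) ≈ 0.1467
After a stress test='pass': P(defective) = 0.55·0.1467 / (0.55·0.1467 + 0.6·0.8533) ≈ 0.1361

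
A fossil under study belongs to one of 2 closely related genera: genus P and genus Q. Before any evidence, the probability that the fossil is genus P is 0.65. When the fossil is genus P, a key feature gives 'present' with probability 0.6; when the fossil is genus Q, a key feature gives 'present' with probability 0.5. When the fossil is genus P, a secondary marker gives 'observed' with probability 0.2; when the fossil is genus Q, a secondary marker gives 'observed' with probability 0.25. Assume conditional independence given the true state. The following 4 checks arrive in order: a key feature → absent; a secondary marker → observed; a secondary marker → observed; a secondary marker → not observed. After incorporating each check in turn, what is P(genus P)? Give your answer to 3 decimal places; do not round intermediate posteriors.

0.504

Each posterior becomes the prior for the next update.
After a key feature='absent': P(genus P) = 0.4·0.6500 / (0.4·0.6500 + 0.5·0.3500) ≈ 0.5977
After a secondary marker='observed': P(genus P) = 0.2·0.5977 / (0.2·0.5977 + 0.25·0.4023) ≈ 0.5431
After a secondary marker='observed': P(genus P) = 0.2·0.5431 / (0.2·0.5431 + 0.25·0.4569) ≈ 0.4874
After a secondary marker='not observed': P(genus P) = 0.8·0.4874 / (0.8·0.4874 + 0.75·0.5126) ≈ 0.5035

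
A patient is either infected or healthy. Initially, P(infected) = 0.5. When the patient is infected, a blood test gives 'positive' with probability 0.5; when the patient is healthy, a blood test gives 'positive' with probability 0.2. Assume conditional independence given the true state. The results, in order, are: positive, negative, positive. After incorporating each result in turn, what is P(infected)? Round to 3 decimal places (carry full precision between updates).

0.796

Apply Bayes' rule sequentially, carrying P(infected) forward.
After 'positive': P(infected) = 0.5·0.5000 / (0.5·0.5000 + 0.2·0.5000) ≈ 0.7143
After 'negative': P(infected) = 0.5·0.7143 / (0.5·0.7143 + 0.8·0.2857) ≈ 0.6098
After 'positive': P(infected) = 0.5·0.6098 / (0.5·0.6098 + 0.2·0.3902) ≈ 0.7962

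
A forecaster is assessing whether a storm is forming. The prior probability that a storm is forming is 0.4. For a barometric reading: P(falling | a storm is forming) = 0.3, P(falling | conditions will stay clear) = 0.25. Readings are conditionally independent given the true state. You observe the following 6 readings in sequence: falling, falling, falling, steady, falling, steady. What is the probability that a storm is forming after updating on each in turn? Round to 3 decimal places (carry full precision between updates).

0.546

Apply Bayes' rule sequentially, carrying P(storm) forward.
After 'falling': P(storm) = 0.3·0.4000 / (0.3·0.4000 + 0.25·0.6000) ≈ 0.4444
After 'falling': P(storm) = 0.3·0.4444 / (0.3·0.4444 + 0.25·0.5556) ≈ 0.4898
After 'falling': P(storm) = 0.3·0.4898 / (0.3·0.4898 + 0.25·0.5102) ≈ 0.5353
After 'steady': P(storm) = 0.7·0.5353 / (0.7·0.5353 + 0.75·0.4647) ≈ 0.5181
After 'falling': P(storm) = 0.3·0.5181 / (0.3·0.5181 + 0.25·0.4819) ≈ 0.5634
After 'steady': P(storm) = 0.7·0.5634 / (0.7·0.5634 + 0.75·0.4366) ≈ 0.5463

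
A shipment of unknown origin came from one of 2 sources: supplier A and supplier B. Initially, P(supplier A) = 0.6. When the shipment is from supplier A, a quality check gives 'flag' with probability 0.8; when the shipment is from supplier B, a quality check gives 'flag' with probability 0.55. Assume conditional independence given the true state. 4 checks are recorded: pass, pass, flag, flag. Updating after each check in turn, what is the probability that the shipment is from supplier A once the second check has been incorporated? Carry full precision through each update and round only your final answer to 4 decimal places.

0.2286

After 'pass': P(supplier A) = 0.2·0.6000 / (0.2·0.6000 + 0.45·0.4000) ≈ 0.4000
After 'pass': P(supplier A) = 0.2·0.4000 / (0.2·0.4000 + 0.45·0.6000) ≈ 0.2286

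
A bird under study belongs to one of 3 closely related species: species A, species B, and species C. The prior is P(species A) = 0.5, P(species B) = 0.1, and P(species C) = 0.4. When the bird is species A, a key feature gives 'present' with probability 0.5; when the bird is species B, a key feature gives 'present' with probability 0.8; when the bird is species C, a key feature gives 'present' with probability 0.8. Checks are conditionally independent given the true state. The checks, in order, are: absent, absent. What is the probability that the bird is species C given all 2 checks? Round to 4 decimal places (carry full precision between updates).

0.1103

After 'absent': normaliser = 0.5·0.5000 + 0.2·0.1000 + 0.2·0.4000; P(species A) ≈ 0.7143, P(species B) ≈ 0.0571, P(species C) ≈ 0.2286
After 'absent': normaliser = 0.5·0.7143 + 0.2·0.0571 + 0.2·0.2286; P(species A) ≈ 0.8621, P(species B) ≈ 0.0276, P(species C) ≈ 0.1103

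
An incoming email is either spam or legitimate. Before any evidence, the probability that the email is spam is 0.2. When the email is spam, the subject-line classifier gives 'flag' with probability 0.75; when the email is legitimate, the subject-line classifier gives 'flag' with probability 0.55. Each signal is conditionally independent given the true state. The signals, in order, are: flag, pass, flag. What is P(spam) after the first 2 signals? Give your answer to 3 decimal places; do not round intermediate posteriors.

0.159

After 'flag': P(spam) = 0.75·0.2000 / (0.75·0.2000 + 0.55·0.8000) ≈ 0.2542
After 'pass': P(spam) = 0.25·0.2542 / (0.25·0.2542 + 0.45·0.7458) ≈ 0.1592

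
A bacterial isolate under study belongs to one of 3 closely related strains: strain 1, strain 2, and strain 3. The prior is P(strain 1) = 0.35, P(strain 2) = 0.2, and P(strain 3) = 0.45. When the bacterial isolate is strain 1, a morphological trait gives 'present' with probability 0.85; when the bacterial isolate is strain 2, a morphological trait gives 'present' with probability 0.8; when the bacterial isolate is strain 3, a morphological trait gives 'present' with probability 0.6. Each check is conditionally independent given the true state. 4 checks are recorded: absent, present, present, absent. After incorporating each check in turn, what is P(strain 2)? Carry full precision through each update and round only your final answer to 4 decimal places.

After 'absent': normaliser = 0.15·0.3500 + 0.2·0.2000 + 0.4·0.4500; P(strain 1) ≈ 0.1927, P(strain 2) ≈ 0.1468, P(strain 3) ≈ 0.6606
After 'present': normaliser = 0.85·0.1927 + 0.8·0.1468 + 0.6·0.6606; P(strain 1) ≈ 0.2417, P(strain 2) ≈ 0.1733, P(strain 3) ≈ 0.5850
After 'present': normaliser = 0.85·0.2417 + 0.8·0.1733 + 0.6·0.5850; P(strain 1) ≈ 0.2956, P(strain 2) ≈ 0.1995, P(strain 3) ≈ 0.5049
After 'absent': normaliser = 0.15·0.2956 + 0.2·0.1995 + 0.4·0.5049; P(strain 1) ≈ 0.1549, P(strain 2) ≈ 0.1394, P(strain 3) ≈ 0.7057

0.1394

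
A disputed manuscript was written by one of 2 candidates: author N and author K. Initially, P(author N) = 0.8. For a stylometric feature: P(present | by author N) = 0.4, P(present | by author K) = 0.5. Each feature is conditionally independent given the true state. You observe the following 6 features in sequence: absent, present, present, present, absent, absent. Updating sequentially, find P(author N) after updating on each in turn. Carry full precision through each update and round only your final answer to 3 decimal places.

Apply Bayes' rule sequentially, carrying P(author N) forward.
After 'absent': P(author N) = 0.6·0.8000 / (0.6·0.8000 + 0.5·0.2000) ≈ 0.8276
After 'present': P(author N) = 0.4·0.8276 / (0.4·0.8276 + 0.5·0.1724) ≈ 0.7934
After 'present': P(author N) = 0.4·0.7934 / (0.4·0.7934 + 0.5·0.2066) ≈ 0.7544
After 'present': P(author N) = 0.4·0.7544 / (0.4·0.7544 + 0.5·0.2456) ≈ 0.7108
After 'absent': P(author N) = 0.6·0.7108 / (0.6·0.7108 + 0.5·0.2892) ≈ 0.7468
After 'absent': P(author N) = 0.6·0.7468 / (0.6·0.7468 + 0.5·0.2532) ≈ 0.7797

0.780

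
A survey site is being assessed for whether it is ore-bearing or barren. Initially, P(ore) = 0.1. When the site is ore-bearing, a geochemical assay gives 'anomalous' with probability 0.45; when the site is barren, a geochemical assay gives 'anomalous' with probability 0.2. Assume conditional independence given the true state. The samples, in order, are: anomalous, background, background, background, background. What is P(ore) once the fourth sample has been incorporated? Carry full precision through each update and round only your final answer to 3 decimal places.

After 'anomalous': P(ore) = 0.45·0.1000 / (0.45·0.1000 + 0.2·0.9000) ≈ 0.2000
After 'background': P(ore) = 0.55·0.2000 / (0.55·0.2000 + 0.8·0.8000) ≈ 0.1467
After 'background': P(ore) = 0.55·0.1467 / (0.55·0.1467 + 0.8·0.8533) ≈ 0.1057
After 'background': P(ore) = 0.55·0.1057 / (0.55·0.1057 + 0.8·0.8943) ≈ 0.0751

0.075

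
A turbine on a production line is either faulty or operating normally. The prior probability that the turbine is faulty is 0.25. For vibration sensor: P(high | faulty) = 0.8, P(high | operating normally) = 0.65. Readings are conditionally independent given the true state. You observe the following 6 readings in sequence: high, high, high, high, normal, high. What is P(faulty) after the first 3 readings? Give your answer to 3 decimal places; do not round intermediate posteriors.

0.383

After 'high': P(faulty) = 0.8·0.2500 / (0.8·0.2500 + 0.65·0.7500) ≈ 0.2909
After 'high': P(faulty) = 0.8·0.2909 / (0.8·0.2909 + 0.65·0.7091) ≈ 0.3355
After 'high': P(faulty) = 0.8·0.3355 / (0.8·0.3355 + 0.65·0.6645) ≈ 0.3833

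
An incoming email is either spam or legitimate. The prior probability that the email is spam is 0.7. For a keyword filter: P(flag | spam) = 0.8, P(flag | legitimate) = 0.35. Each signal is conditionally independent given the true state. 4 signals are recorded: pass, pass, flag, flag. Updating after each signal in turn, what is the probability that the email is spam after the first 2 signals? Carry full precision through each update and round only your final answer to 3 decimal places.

After 'pass': P(spam) = 0.2·0.7000 / (0.2·0.7000 + 0.65·0.3000) ≈ 0.4179
After 'pass': P(spam) = 0.2·0.4179 / (0.2·0.4179 + 0.65·0.5821) ≈ 0.1809

0.181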